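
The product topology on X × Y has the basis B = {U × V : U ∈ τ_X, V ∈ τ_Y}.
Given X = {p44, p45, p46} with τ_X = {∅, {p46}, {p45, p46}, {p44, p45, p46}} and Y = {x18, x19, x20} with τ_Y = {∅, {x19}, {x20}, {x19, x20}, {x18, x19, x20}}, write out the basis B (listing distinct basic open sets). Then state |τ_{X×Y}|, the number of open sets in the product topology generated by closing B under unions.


Basis B = {∅ × ∅, {p46} × {x19}, {p46} × {x20}, {p45, p46} × {x19}, {p45, p46} × {x20}, {p46} × {x19, x20}, {p44, p45, p46} × {x19}, {p44, p45, p46} × {x20}, {p46} × {x18, x19, x20}, {p45, p46} × {x19, x20}, {p44, p45, p46} × {x19, x20}, {p45, p46} × {x18, x19, x20}, {p44, p45, p46} × {x18, x19, x20}}; |τ_{X×Y}| = 30.

Enumerate products U × V with U ∈ τ_X, V ∈ τ_Y (deduplicated):
  ∅ × ∅ = {} (∅)
  {p46} × {x19} = {(p46,x19)}
  {p46} × {x20} = {(p46,x20)}
  {p45, p46} × {x19} = {(p45,x19), (p46,x19)}
  {p45, p46} × {x20} = {(p45,x20), (p46,x20)}
  {p46} × {x19, x20} = {(p46,x19), (p46,x20)}
  {p44, p45, p46} × {x19} = {(p44,x19), (p45,x19), (p46,x19)}
  {p44, p45, p46} × {x20} = {(p44,x20), (p45,x20), (p46,x20)}
  {p46} × {x18, x19, x20} = {(p46,x18), (p46,x19), (p46,x20)}
  {p45, p46} × {x19, x20} = {(p45,x19), (p45,x20), (p46,x19), (p46,x20)}
  {p44, p45, p46} × {x19, x20} = {(p44,x19), (p44,x20), (p45,x19), (p45,x20), (p46,x19), (p46,x20)}
  {p45, p46} × {x18, x19, x20} = {(p45,x18), (p45,x19), (p45,x20), (p46,x18), (p46,x19), (p46,x20)}
  {p44, p45, p46} × {x18, x19, x20} = {(p44,x18), (p44,x19), (p44,x20), (p45,x18), (p45,x19), (p45,x20), (p46,x18), (p46,x19), (p46,x20)}
These 13 distinct sets form the basis B.
Close under arbitrary unions to get τ_{X×Y}; counting gives |τ_{X×Y}| = 30.


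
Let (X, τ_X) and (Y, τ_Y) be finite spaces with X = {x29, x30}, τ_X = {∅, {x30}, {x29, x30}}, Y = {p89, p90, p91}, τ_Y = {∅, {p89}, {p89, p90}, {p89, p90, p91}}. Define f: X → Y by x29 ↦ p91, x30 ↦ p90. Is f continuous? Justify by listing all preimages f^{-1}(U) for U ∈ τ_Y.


f IS continuous.

Compute f^{-1}(U) for each U ∈ τ_Y:
  U = ∅: f^{-1}(U) = ∅ ∈ τ_X ✓.
  U = {p89}: f^{-1}(U) = ∅ ∈ τ_X ✓.
  U = {p89, p90}: f^{-1}(U) = {x30} ∈ τ_X ✓.
  U = {p89, p90, p91}: f^{-1}(U) = {x29, x30} ∈ τ_X ✓.
Every preimage lies in τ_X, so f IS continuous.


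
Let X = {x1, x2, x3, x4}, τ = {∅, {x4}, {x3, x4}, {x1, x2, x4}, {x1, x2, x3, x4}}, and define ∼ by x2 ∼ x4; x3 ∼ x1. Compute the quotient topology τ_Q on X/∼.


X/∼ = {[x1=x3], [x2=x4]}; |τ_Q| = 2.

Equivalence classes: [x1=x3], [x2=x4].
Quotient map π: X → X/∼ sends x1 ↦ [x1=x3], x2 ↦ [x2=x4], x3 ↦ [x1=x3], x4 ↦ [x2=x4].
For each subset V ⊆ X/∼, compute π^{-1}(V) ⊆ X and check whether π^{-1}(V) ∈ τ. V is open in τ_Q iff π^{-1}(V) ∈ τ.
  V = {}: π^{-1}(V) = ∅ ∈ τ ✓.
  V = {[x1=x3]}: π^{-1}(V) = {x1, x3} ∉ τ ✗.
  V = {[x2=x4]}: π^{-1}(V) = {x2, x4} ∉ τ ✗.
  V = {[x1=x3], [x2=x4]}: π^{-1}(V) = {x1, x2, x3, x4} ∈ τ ✓.
Open sets in the quotient: τ_Q = {{}, {[x1=x3], [x2=x4]}} (2 elements).


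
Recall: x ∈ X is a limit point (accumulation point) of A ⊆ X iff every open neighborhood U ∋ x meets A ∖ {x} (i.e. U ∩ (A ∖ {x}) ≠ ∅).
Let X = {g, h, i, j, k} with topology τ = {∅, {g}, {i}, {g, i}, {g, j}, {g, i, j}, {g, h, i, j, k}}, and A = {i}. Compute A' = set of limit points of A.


A' = {h, k}

For each x ∈ X, list the open sets U ∈ τ with x ∈ U, then check whether U ∩ (A ∖ {x}) ≠ ∅ for every such U.
  x = g: open {g} ∋ x has {g} ∩ (A ∖ {g}) = ∅, so x is NOT a limit point.
  x = h: opens ∋ x are {g, h, i, j, k}; each meets A ∖ {h}, so x IS a limit point.
  x = i: open {i} ∋ x has {i} ∩ (A ∖ {i}) = ∅, so x is NOT a limit point.
  x = j: open {g, j} ∋ x has {g, j} ∩ (A ∖ {j}) = ∅, so x is NOT a limit point.
  x = k: opens ∋ x are {g, h, i, j, k}; each meets A ∖ {k}, so x IS a limit point.
Collecting: A' = {h, k}.


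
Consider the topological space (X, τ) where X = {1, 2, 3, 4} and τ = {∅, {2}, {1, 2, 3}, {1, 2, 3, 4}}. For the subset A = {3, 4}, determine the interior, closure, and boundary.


int(A) = ∅, cl(A) = {1, 3, 4}, ∂A = {1, 3, 4}.

Closed sets in (X, τ) are complements of opens:
  closed(X, τ) = {∅, {4}, {1, 3, 4}, {1, 2, 3, 4}}.
int(A) = ⋃ {U ∈ τ : U ⊆ A}. Opens contained in A: ∅.
Taking the union of these: int(A) = ∅.
cl(A) = ⋂ {C closed : A ⊆ C}. Closed sets containing A: {1, 3, 4}, {1, 2, 3, 4}.
Intersecting these: cl(A) = {1, 3, 4}.
∂A = cl(A) ∖ int(A) = {1, 3, 4} ∖ ∅ = {1, 3, 4}.


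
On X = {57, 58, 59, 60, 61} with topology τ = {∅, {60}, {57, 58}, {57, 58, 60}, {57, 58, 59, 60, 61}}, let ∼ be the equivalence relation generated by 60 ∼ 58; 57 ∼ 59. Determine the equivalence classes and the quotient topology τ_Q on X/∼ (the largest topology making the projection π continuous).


X/∼ = {[57=59], [58=60], [61]}; |τ_Q| = 2.

Equivalence classes: [57=59], [58=60], [61].
Quotient map π: X → X/∼ sends 57 ↦ [57=59], 58 ↦ [58=60], 59 ↦ [57=59], 60 ↦ [58=60], 61 ↦ [61].
For each subset V ⊆ X/∼, compute π^{-1}(V) ⊆ X and check whether π^{-1}(V) ∈ τ. V is open in τ_Q iff π^{-1}(V) ∈ τ.
  V = {}: π^{-1}(V) = ∅ ∈ τ ✓.
  V = {[57=59]}: π^{-1}(V) = {57, 59} ∉ τ ✗.
  V = {[58=60]}: π^{-1}(V) = {58, 60} ∉ τ ✗.
  V = {[57=59], [58=60]}: π^{-1}(V) = {57, 58, 59, 60} ∉ τ ✗.
  V = {[61]}: π^{-1}(V) = {61} ∉ τ ✗.
  V = {[57=59], [61]}: π^{-1}(V) = {57, 59, 61} ∉ τ ✗.
  V = {[58=60], [61]}: π^{-1}(V) = {58, 60, 61} ∉ τ ✗.
  V = {[57=59], [58=60], [61]}: π^{-1}(V) = {57, 58, 59, 60, 61} ∈ τ ✓.
Open sets in the quotient: τ_Q = {{}, {[57=59], [58=60], [61]}} (2 elements).


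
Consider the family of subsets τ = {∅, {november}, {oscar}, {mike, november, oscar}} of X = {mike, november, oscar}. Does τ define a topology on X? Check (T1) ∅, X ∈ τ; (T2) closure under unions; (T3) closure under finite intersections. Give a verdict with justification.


τ is NOT a topology on X.

Axiom (T1): ∅ ∈ τ? Yes; X ∈ τ? Yes.
Axiom (T2/T3): check pairwise unions and intersections of members of τ.
Counterexample for (T2): {november} ∪ {oscar} = {november, oscar} ∉ τ. Therefore τ is NOT a topology.


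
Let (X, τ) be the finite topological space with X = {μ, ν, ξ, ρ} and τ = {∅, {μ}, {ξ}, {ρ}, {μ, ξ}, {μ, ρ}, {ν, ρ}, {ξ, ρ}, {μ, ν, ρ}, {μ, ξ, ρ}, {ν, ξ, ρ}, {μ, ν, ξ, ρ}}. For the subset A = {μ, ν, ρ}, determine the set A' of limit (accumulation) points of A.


A' = {ν}

For each x ∈ X, list the open sets U ∈ τ with x ∈ U, then check whether U ∩ (A ∖ {x}) ≠ ∅ for every such U.
  x = μ: open {μ} ∋ x has {μ} ∩ (A ∖ {μ}) = ∅, so x is NOT a limit point.
  x = ν: opens ∋ x are {ν, ρ}, {μ, ν, ρ}, {ν, ξ, ρ}, {μ, ν, ξ, ρ}; each meets A ∖ {ν}, so x IS a limit point.
  x = ξ: open {ξ} ∋ x has {ξ} ∩ (A ∖ {ξ}) = ∅, so x is NOT a limit point.
  x = ρ: open {ρ} ∋ x has {ρ} ∩ (A ∖ {ρ}) = ∅, so x is NOT a limit point.
Collecting: A' = {ν}.


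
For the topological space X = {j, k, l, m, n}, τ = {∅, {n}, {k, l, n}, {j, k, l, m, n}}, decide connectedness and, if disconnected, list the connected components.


(X, τ) is connected.

Find clopen sets (U ∈ τ with X ∖ U ∈ τ):
  U = ∅, X ∖ U = {j, k, l, m, n} — both open, so U is clopen.
  U = {j, k, l, m, n}, X ∖ U = ∅ — both open, so U is clopen.
Only trivial clopens (∅ and X) exist, so (X, τ) is connected.
Compute connected components by grouping points that agree on all clopens:
  component: {j, k, l, m, n}


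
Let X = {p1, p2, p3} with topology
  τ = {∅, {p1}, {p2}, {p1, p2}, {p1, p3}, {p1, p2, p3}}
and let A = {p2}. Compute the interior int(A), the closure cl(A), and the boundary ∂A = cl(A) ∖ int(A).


int(A) = {p2}, cl(A) = {p2}, ∂A = ∅.

Closed sets in (X, τ) are complements of opens:
  closed(X, τ) = {∅, {p2}, {p3}, {p1, p3}, {p2, p3}, {p1, p2, p3}}.
int(A) = ⋃ {U ∈ τ : U ⊆ A}. Opens contained in A: ∅, {p2}.
Taking the union of these: int(A) = {p2}.
cl(A) = ⋂ {C closed : A ⊆ C}. Closed sets containing A: {p2}, {p2, p3}, {p1, p2, p3}.
Intersecting these: cl(A) = {p2}.
∂A = cl(A) ∖ int(A) = {p2} ∖ {p2} = ∅.


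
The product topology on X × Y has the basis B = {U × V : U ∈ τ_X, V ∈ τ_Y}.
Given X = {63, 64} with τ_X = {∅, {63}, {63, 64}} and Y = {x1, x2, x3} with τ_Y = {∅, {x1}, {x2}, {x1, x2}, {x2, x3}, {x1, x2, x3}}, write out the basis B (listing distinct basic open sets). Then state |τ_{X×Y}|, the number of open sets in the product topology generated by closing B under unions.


Basis B = {∅ × ∅, {63} × {x1}, {63} × {x2}, {63} × {x1, x2}, {63, 64} × {x1}, {63} × {x2, x3}, {63, 64} × {x2}, {63} × {x1, x2, x3}, {63, 64} × {x1, x2}, {63, 64} × {x2, x3}, {63, 64} × {x1, x2, x3}}; |τ_{X×Y}| = 18.

Enumerate products U × V with U ∈ τ_X, V ∈ τ_Y (deduplicated):
  ∅ × ∅ = {} (∅)
  {63} × {x1} = {(63,x1)}
  {63} × {x2} = {(63,x2)}
  {63} × {x1, x2} = {(63,x1), (63,x2)}
  {63, 64} × {x1} = {(63,x1), (64,x1)}
  {63} × {x2, x3} = {(63,x2), (63,x3)}
  {63, 64} × {x2} = {(63,x2), (64,x2)}
  {63} × {x1, x2, x3} = {(63,x1), (63,x2), (63,x3)}
  {63, 64} × {x1, x2} = {(63,x1), (63,x2), (64,x1), (64,x2)}
  {63, 64} × {x2, x3} = {(63,x2), (63,x3), (64,x2), (64,x3)}
  {63, 64} × {x1, x2, x3} = {(63,x1), (63,x2), (63,x3), (64,x1), (64,x2), (64,x3)}
These 11 distinct sets form the basis B.
Close under arbitrary unions to get τ_{X×Y}; counting gives |τ_{X×Y}| = 18.


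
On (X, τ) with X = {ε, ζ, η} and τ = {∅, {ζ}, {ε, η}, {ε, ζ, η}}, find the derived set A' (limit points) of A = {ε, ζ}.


A' = {η}

For each x ∈ X, list the open sets U ∈ τ with x ∈ U, then check whether U ∩ (A ∖ {x}) ≠ ∅ for every such U.
  x = ε: open {ε, η} ∋ x has {ε, η} ∩ (A ∖ {ε}) = ∅, so x is NOT a limit point.
  x = ζ: open {ζ} ∋ x has {ζ} ∩ (A ∖ {ζ}) = ∅, so x is NOT a limit point.
  x = η: opens ∋ x are {ε, η}, {ε, ζ, η}; each meets A ∖ {η}, so x IS a limit point.
Collecting: A' = {η}.


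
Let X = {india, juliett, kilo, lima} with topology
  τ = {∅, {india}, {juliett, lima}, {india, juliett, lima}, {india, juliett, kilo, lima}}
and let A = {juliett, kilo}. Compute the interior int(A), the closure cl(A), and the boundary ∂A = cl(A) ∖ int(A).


int(A) = ∅, cl(A) = {juliett, kilo, lima}, ∂A = {juliett, kilo, lima}.

Closed sets in (X, τ) are complements of opens:
  closed(X, τ) = {∅, {kilo}, {india, kilo}, {juliett, kilo, lima}, {india, juliett, kilo, lima}}.
int(A) = ⋃ {U ∈ τ : U ⊆ A}. Opens contained in A: ∅.
Taking the union of these: int(A) = ∅.
cl(A) = ⋂ {C closed : A ⊆ C}. Closed sets containing A: {juliett, kilo, lima}, {india, juliett, kilo, lima}.
Intersecting these: cl(A) = {juliett, kilo, lima}.
∂A = cl(A) ∖ int(A) = {juliett, kilo, lima} ∖ ∅ = {juliett, kilo, lima}.


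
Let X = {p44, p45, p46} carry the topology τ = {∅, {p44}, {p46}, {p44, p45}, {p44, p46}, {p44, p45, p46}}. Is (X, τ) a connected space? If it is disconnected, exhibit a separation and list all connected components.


(X, τ) is disconnected; components = [{p46}, {p44, p45}].

Find clopen sets (U ∈ τ with X ∖ U ∈ τ):
  U = ∅, X ∖ U = {p44, p45, p46} — both open, so U is clopen.
  U = {p46}, X ∖ U = {p44, p45} — both open, so U is clopen.
  U = {p44, p45}, X ∖ U = {p46} — both open, so U is clopen.
  U = {p44, p45, p46}, X ∖ U = ∅ — both open, so U is clopen.
Nontrivial clopen(s) exist: e.g. {p44, p45}. So (X, τ) is disconnected.
Compute connected components by grouping points that agree on all clopens:
  component: {p46}
  component: {p44, p45}


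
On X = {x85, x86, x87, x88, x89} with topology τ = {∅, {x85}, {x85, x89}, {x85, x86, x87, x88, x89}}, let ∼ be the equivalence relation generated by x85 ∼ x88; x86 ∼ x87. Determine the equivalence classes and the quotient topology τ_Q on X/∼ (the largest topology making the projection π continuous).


X/∼ = {[x85=x88], [x86=x87], [x89]}; |τ_Q| = 2.

Equivalence classes: [x85=x88], [x86=x87], [x89].
Quotient map π: X → X/∼ sends x85 ↦ [x85=x88], x86 ↦ [x86=x87], x87 ↦ [x86=x87], x88 ↦ [x85=x88], x89 ↦ [x89].
For each subset V ⊆ X/∼, compute π^{-1}(V) ⊆ X and check whether π^{-1}(V) ∈ τ. V is open in τ_Q iff π^{-1}(V) ∈ τ.
  V = {}: π^{-1}(V) = ∅ ∈ τ ✓.
  V = {[x85=x88]}: π^{-1}(V) = {x85, x88} ∉ τ ✗.
  V = {[x86=x87]}: π^{-1}(V) = {x86, x87} ∉ τ ✗.
  V = {[x85=x88], [x86=x87]}: π^{-1}(V) = {x85, x86, x87, x88} ∉ τ ✗.
  V = {[x89]}: π^{-1}(V) = {x89} ∉ τ ✗.
  V = {[x85=x88], [x89]}: π^{-1}(V) = {x85, x88, x89} ∉ τ ✗.
  V = {[x86=x87], [x89]}: π^{-1}(V) = {x86, x87, x89} ∉ τ ✗.
  V = {[x85=x88], [x86=x87], [x89]}: π^{-1}(V) = {x85, x86, x87, x88, x89} ∈ τ ✓.
Open sets in the quotient: τ_Q = {{}, {[x85=x88], [x86=x87], [x89]}} (2 elements).


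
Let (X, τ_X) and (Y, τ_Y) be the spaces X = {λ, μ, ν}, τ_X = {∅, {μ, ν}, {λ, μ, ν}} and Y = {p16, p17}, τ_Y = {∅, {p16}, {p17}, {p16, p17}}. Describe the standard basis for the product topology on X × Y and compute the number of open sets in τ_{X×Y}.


Basis B = {∅ × ∅, {μ, ν} × {p16}, {μ, ν} × {p17}, {λ, μ, ν} × {p16}, {λ, μ, ν} × {p17}, {μ, ν} × {p16, p17}, {λ, μ, ν} × {p16, p17}}; |τ_{X×Y}| = 9.

Enumerate products U × V with U ∈ τ_X, V ∈ τ_Y (deduplicated):
  ∅ × ∅ = {} (∅)
  {μ, ν} × {p16} = {(μ,p16), (ν,p16)}
  {μ, ν} × {p17} = {(μ,p17), (ν,p17)}
  {λ, μ, ν} × {p16} = {(λ,p16), (μ,p16), (ν,p16)}
  {λ, μ, ν} × {p17} = {(λ,p17), (μ,p17), (ν,p17)}
  {μ, ν} × {p16, p17} = {(μ,p16), (μ,p17), (ν,p16), (ν,p17)}
  {λ, μ, ν} × {p16, p17} = {(λ,p16), (λ,p17), (μ,p16), (μ,p17), (ν,p16), (ν,p17)}
These 7 distinct sets form the basis B.
Close under arbitrary unions to get τ_{X×Y}; counting gives |τ_{X×Y}| = 9.


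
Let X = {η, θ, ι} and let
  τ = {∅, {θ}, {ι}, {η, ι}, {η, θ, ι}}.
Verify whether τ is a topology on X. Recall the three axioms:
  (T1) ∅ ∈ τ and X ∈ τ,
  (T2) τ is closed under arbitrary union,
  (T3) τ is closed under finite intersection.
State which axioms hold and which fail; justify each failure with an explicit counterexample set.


τ is NOT a topology on X.

Axiom (T1): ∅ ∈ τ? Yes; X ∈ τ? Yes.
Axiom (T2/T3): check pairwise unions and intersections of members of τ.
Counterexample for (T2): {θ} ∪ {ι} = {θ, ι} ∉ τ. Therefore τ is NOT a topology.


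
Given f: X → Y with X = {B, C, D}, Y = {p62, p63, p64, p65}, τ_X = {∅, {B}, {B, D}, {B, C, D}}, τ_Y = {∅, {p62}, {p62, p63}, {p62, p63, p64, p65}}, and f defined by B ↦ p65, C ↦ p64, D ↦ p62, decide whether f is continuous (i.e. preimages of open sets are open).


f is NOT continuous.

Compute f^{-1}(U) for each U ∈ τ_Y:
  U = ∅: f^{-1}(U) = ∅ ∈ τ_X ✓.
  U = {p62}: f^{-1}(U) = {D} ∉ τ_X ✗.
  U = {p62, p63}: f^{-1}(U) = {D} ∉ τ_X ✗.
  U = {p62, p63, p64, p65}: f^{-1}(U) = {B, C, D} ∈ τ_X ✓.
Found U = {p62} with f^{-1}(U) = {D} not in τ_X. Therefore f is NOT continuous.


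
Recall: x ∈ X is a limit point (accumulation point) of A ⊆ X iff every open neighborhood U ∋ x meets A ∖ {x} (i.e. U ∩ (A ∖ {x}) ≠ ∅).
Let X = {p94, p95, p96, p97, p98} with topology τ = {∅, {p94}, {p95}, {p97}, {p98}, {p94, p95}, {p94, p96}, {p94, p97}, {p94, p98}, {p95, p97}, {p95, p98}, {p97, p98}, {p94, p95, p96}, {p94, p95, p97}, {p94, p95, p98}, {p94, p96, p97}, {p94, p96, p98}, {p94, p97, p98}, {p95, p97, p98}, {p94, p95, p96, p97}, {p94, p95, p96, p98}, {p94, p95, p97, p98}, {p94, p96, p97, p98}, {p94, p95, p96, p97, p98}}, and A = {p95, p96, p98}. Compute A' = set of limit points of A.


A' = ∅

For each x ∈ X, list the open sets U ∈ τ with x ∈ U, then check whether U ∩ (A ∖ {x}) ≠ ∅ for every such U.
  x = p94: open {p94} ∋ x has {p94} ∩ (A ∖ {p94}) = ∅, so x is NOT a limit point.
  x = p95: open {p95} ∋ x has {p95} ∩ (A ∖ {p95}) = ∅, so x is NOT a limit point.
  x = p96: open {p94, p96} ∋ x has {p94, p96} ∩ (A ∖ {p96}) = ∅, so x is NOT a limit point.
  x = p97: open {p97} ∋ x has {p97} ∩ (A ∖ {p97}) = ∅, so x is NOT a limit point.
  x = p98: open {p98} ∋ x has {p98} ∩ (A ∖ {p98}) = ∅, so x is NOT a limit point.
Collecting: A' = ∅.


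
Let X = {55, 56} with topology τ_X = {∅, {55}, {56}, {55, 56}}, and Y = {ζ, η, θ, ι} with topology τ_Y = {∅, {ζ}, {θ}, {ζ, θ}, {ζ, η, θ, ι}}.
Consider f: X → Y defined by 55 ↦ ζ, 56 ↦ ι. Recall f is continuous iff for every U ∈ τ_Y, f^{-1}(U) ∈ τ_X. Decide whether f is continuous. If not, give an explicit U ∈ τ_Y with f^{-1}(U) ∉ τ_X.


f IS continuous.

Compute f^{-1}(U) for each U ∈ τ_Y:
  U = ∅: f^{-1}(U) = ∅ ∈ τ_X ✓.
  U = {ζ}: f^{-1}(U) = {55} ∈ τ_X ✓.
  U = {θ}: f^{-1}(U) = ∅ ∈ τ_X ✓.
  U = {ζ, θ}: f^{-1}(U) = {55} ∈ τ_X ✓.
  U = {ζ, η, θ, ι}: f^{-1}(U) = {55, 56} ∈ τ_X ✓.
Every preimage lies in τ_X, so f IS continuous.


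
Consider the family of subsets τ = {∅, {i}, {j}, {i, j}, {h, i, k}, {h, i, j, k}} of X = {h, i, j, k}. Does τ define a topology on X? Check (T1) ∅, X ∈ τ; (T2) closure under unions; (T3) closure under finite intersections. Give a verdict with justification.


τ IS a topology on X.

Axiom (T1): ∅ ∈ τ? Yes; X ∈ τ? Yes.
Axiom (T2/T3): check pairwise unions and intersections of members of τ.
All pairwise intersections and unions checked — each lies in τ. Therefore τ satisfies (T1), (T2), (T3): it IS a topology on X.


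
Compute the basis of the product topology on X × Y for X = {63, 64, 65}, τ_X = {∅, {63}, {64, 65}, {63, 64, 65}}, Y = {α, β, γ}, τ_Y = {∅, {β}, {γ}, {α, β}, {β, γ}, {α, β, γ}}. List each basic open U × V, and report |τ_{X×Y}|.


Basis B = {∅ × ∅, {63} × {β}, {63} × {γ}, {63} × {α, β}, {63} × {β, γ}, {64, 65} × {β}, {64, 65} × {γ}, {63} × {α, β, γ}, {63, 64, 65} × {β}, {63, 64, 65} × {γ}, {64, 65} × {α, β}, {64, 65} × {β, γ}, {63, 64, 65} × {α, β}, {63, 64, 65} × {β, γ}, {64, 65} × {α, β, γ}, {63, 64, 65} × {α, β, γ}}; |τ_{X×Y}| = 36.

Enumerate products U × V with U ∈ τ_X, V ∈ τ_Y (deduplicated):
  ∅ × ∅ = {} (∅)
  {63} × {β} = {(63,β)}
  {63} × {γ} = {(63,γ)}
  {63} × {α, β} = {(63,α), (63,β)}
  {63} × {β, γ} = {(63,β), (63,γ)}
  {64, 65} × {β} = {(64,β), (65,β)}
  {64, 65} × {γ} = {(64,γ), (65,γ)}
  {63} × {α, β, γ} = {(63,α), (63,β), (63,γ)}
  {63, 64, 65} × {β} = {(63,β), (64,β), (65,β)}
  {63, 64, 65} × {γ} = {(63,γ), (64,γ), (65,γ)}
  {64, 65} × {α, β} = {(64,α), (64,β), (65,α), (65,β)}
  {64, 65} × {β, γ} = {(64,β), (64,γ), (65,β), (65,γ)}
  {63, 64, 65} × {α, β} = {(63,α), (63,β), (64,α), (64,β), (65,α), (65,β)}
  {63, 64, 65} × {β, γ} = {(63,β), (63,γ), (64,β), (64,γ), (65,β), (65,γ)}
  {64, 65} × {α, β, γ} = {(64,α), (64,β), (64,γ), (65,α), (65,β), (65,γ)}
  {63, 64, 65} × {α, β, γ} = {(63,α), (63,β), (63,γ), (64,α), (64,β), (64,γ), (65,α), (65,β), (65,γ)}
These 16 distinct sets form the basis B.
Close under arbitrary unions to get τ_{X×Y}; counting gives |τ_{X×Y}| = 36.


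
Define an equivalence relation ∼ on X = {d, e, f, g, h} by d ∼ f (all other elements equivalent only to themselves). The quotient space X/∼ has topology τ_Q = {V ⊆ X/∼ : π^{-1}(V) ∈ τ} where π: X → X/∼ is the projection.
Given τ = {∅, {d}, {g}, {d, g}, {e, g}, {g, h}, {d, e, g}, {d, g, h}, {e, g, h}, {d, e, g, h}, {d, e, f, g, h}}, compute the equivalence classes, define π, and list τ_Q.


X/∼ = {[d=f], [e], [g], [h]}; |τ_Q| = 6.

Equivalence classes: [d=f], [e], [g], [h].
Quotient map π: X → X/∼ sends d ↦ [d=f], e ↦ [e], f ↦ [d=f], g ↦ [g], h ↦ [h].
For each subset V ⊆ X/∼, compute π^{-1}(V) ⊆ X and check whether π^{-1}(V) ∈ τ. V is open in τ_Q iff π^{-1}(V) ∈ τ.
  V = {}: π^{-1}(V) = ∅ ∈ τ ✓.
  V = {[d=f]}: π^{-1}(V) = {d, f} ∉ τ ✗.
  V = {[e]}: π^{-1}(V) = {e} ∉ τ ✗.
  V = {[d=f], [e]}: π^{-1}(V) = {d, e, f} ∉ τ ✗.
  V = {[g]}: π^{-1}(V) = {g} ∈ τ ✓.
  V = {[d=f], [g]}: π^{-1}(V) = {d, f, g} ∉ τ ✗.
  V = {[e], [g]}: π^{-1}(V) = {e, g} ∈ τ ✓.
  V = {[d=f], [e], [g]}: π^{-1}(V) = {d, e, f, g} ∉ τ ✗.
  V = {[h]}: π^{-1}(V) = {h} ∉ τ ✗.
  V = {[d=f], [h]}: π^{-1}(V) = {d, f, h} ∉ τ ✗.
  V = {[e], [h]}: π^{-1}(V) = {e, h} ∉ τ ✗.
  V = {[d=f], [e], [h]}: π^{-1}(V) = {d, e, f, h} ∉ τ ✗.
  V = {[g], [h]}: π^{-1}(V) = {g, h} ∈ τ ✓.
  V = {[d=f], [g], [h]}: π^{-1}(V) = {d, f, g, h} ∉ τ ✗.
  V = {[e], [g], [h]}: π^{-1}(V) = {e, g, h} ∈ τ ✓.
  V = {[d=f], [e], [g], [h]}: π^{-1}(V) = {d, e, f, g, h} ∈ τ ✓.
Open sets in the quotient: τ_Q = {{}, {[g]}, {[e], [g]}, {[g], [h]}, {[e], [g], [h]}, {[d=f], [e], [g], [h]}} (6 elements).


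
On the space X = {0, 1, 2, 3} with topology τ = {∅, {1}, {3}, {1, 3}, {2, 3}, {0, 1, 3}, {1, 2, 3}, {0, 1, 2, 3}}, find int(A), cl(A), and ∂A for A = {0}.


int(A) = ∅, cl(A) = {0}, ∂A = {0}.

Closed sets in (X, τ) are complements of opens:
  closed(X, τ) = {∅, {0}, {2}, {0, 1}, {0, 2}, {0, 1, 2}, {0, 2, 3}, {0, 1, 2, 3}}.
int(A) = ⋃ {U ∈ τ : U ⊆ A}. Opens contained in A: ∅.
Taking the union of these: int(A) = ∅.
cl(A) = ⋂ {C closed : A ⊆ C}. Closed sets containing A: {0}, {0, 1}, {0, 2}, {0, 1, 2}, {0, 2, 3}, {0, 1, 2, 3}.
Intersecting these: cl(A) = {0}.
∂A = cl(A) ∖ int(A) = {0} ∖ ∅ = {0}.


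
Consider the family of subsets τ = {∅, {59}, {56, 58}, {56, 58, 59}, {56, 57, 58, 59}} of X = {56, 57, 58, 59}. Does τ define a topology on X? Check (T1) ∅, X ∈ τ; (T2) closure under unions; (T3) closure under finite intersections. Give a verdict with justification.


τ IS a topology on X.

Axiom (T1): ∅ ∈ τ? Yes; X ∈ τ? Yes.
Axiom (T2/T3): check pairwise unions and intersections of members of τ.
All pairwise intersections and unions checked — each lies in τ. Therefore τ satisfies (T1), (T2), (T3): it IS a topology on X.


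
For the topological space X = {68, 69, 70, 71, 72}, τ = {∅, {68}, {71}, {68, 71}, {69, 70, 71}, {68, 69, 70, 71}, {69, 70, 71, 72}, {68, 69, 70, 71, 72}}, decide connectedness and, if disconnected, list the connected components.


(X, τ) is disconnected; components = [{68}, {69, 70, 71, 72}].

Find clopen sets (U ∈ τ with X ∖ U ∈ τ):
  U = ∅, X ∖ U = {68, 69, 70, 71, 72} — both open, so U is clopen.
  U = {68}, X ∖ U = {69, 70, 71, 72} — both open, so U is clopen.
  U = {69, 70, 71, 72}, X ∖ U = {68} — both open, so U is clopen.
  U = {68, 69, 70, 71, 72}, X ∖ U = ∅ — both open, so U is clopen.
Nontrivial clopen(s) exist: e.g. {69, 70, 71, 72}. So (X, τ) is disconnected.
Compute connected components by grouping points that agree on all clopens:
  component: {68}
  component: {69, 70, 71, 72}


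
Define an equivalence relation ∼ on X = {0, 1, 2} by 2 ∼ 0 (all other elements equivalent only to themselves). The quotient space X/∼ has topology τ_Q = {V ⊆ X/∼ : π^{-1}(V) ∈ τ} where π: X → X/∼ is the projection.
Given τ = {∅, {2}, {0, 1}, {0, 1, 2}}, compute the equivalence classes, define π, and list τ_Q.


X/∼ = {[0=2], [1]}; |τ_Q| = 2.

Equivalence classes: [0=2], [1].
Quotient map π: X → X/∼ sends 0 ↦ [0=2], 1 ↦ [1], 2 ↦ [0=2].
For each subset V ⊆ X/∼, compute π^{-1}(V) ⊆ X and check whether π^{-1}(V) ∈ τ. V is open in τ_Q iff π^{-1}(V) ∈ τ.
  V = {}: π^{-1}(V) = ∅ ∈ τ ✓.
  V = {[0=2]}: π^{-1}(V) = {0, 2} ∉ τ ✗.
  V = {[1]}: π^{-1}(V) = {1} ∉ τ ✗.
  V = {[0=2], [1]}: π^{-1}(V) = {0, 1, 2} ∈ τ ✓.
Open sets in the quotient: τ_Q = {{}, {[0=2], [1]}} (2 elements).


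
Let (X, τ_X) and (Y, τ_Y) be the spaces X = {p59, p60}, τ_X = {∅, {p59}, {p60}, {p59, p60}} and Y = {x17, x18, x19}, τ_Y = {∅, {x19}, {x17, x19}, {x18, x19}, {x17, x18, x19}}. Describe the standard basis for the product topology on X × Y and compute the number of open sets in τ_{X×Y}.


Basis B = {∅ × ∅, {p59} × {x19}, {p60} × {x19}, {p59} × {x17, x19}, {p59} × {x18, x19}, {p59, p60} × {x19}, {p60} × {x17, x19}, {p60} × {x18, x19}, {p59} × {x17, x18, x19}, {p60} × {x17, x18, x19}, {p59, p60} × {x17, x19}, {p59, p60} × {x18, x19}, {p59, p60} × {x17, x18, x19}}; |τ_{X×Y}| = 25.

Enumerate products U × V with U ∈ τ_X, V ∈ τ_Y (deduplicated):
  ∅ × ∅ = {} (∅)
  {p59} × {x19} = {(p59,x19)}
  {p60} × {x19} = {(p60,x19)}
  {p59} × {x17, x19} = {(p59,x17), (p59,x19)}
  {p59} × {x18, x19} = {(p59,x18), (p59,x19)}
  {p59, p60} × {x19} = {(p59,x19), (p60,x19)}
  {p60} × {x17, x19} = {(p60,x17), (p60,x19)}
  {p60} × {x18, x19} = {(p60,x18), (p60,x19)}
  {p59} × {x17, x18, x19} = {(p59,x17), (p59,x18), (p59,x19)}
  {p60} × {x17, x18, x19} = {(p60,x17), (p60,x18), (p60,x19)}
  {p59, p60} × {x17, x19} = {(p59,x17), (p59,x19), (p60,x17), (p60,x19)}
  {p59, p60} × {x18, x19} = {(p59,x18), (p59,x19), (p60,x18), (p60,x19)}
  {p59, p60} × {x17, x18, x19} = {(p59,x17), (p59,x18), (p59,x19), (p60,x17), (p60,x18), (p60,x19)}
These 13 distinct sets form the basis B.
Close under arbitrary unions to get τ_{X×Y}; counting gives |τ_{X×Y}| = 25.


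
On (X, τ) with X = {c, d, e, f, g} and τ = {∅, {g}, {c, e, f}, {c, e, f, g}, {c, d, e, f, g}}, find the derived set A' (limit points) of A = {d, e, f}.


A' = {c, d, e, f}

For each x ∈ X, list the open sets U ∈ τ with x ∈ U, then check whether U ∩ (A ∖ {x}) ≠ ∅ for every such U.
  x = c: opens ∋ x are {c, e, f}, {c, e, f, g}, {c, d, e, f, g}; each meets A ∖ {c}, so x IS a limit point.
  x = d: opens ∋ x are {c, d, e, f, g}; each meets A ∖ {d}, so x IS a limit point.
  x = e: opens ∋ x are {c, e, f}, {c, e, f, g}, {c, d, e, f, g}; each meets A ∖ {e}, so x IS a limit point.
  x = f: opens ∋ x are {c, e, f}, {c, e, f, g}, {c, d, e, f, g}; each meets A ∖ {f}, so x IS a limit point.
  x = g: open {g} ∋ x has {g} ∩ (A ∖ {g}) = ∅, so x is NOT a limit point.
Collecting: A' = {c, d, e, f}.


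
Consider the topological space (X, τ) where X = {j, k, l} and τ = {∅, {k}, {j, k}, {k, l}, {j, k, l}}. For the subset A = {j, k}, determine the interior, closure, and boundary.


int(A) = {j, k}, cl(A) = {j, k, l}, ∂A = {l}.

Closed sets in (X, τ) are complements of opens:
  closed(X, τ) = {∅, {j}, {l}, {j, l}, {j, k, l}}.
int(A) = ⋃ {U ∈ τ : U ⊆ A}. Opens contained in A: ∅, {k}, {j, k}.
Taking the union of these: int(A) = {j, k}.
cl(A) = ⋂ {C closed : A ⊆ C}. Closed sets containing A: {j, k, l}.
Intersecting these: cl(A) = {j, k, l}.
∂A = cl(A) ∖ int(A) = {j, k, l} ∖ {j, k} = {l}.


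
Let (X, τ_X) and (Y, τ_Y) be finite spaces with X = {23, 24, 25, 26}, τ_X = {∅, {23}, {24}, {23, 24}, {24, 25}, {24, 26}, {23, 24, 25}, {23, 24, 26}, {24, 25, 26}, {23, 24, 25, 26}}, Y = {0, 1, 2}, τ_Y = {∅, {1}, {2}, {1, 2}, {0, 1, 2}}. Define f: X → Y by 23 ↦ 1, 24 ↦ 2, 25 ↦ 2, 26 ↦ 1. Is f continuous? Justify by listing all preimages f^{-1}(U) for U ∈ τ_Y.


f is NOT continuous.

Compute f^{-1}(U) for each U ∈ τ_Y:
  U = ∅: f^{-1}(U) = ∅ ∈ τ_X ✓.
  U = {1}: f^{-1}(U) = {23, 26} ∉ τ_X ✗.
  U = {2}: f^{-1}(U) = {24, 25} ∈ τ_X ✓.
  U = {1, 2}: f^{-1}(U) = {23, 24, 25, 26} ∈ τ_X ✓.
  U = {0, 1, 2}: f^{-1}(U) = {23, 24, 25, 26} ∈ τ_X ✓.
Found U = {1} with f^{-1}(U) = {23, 26} not in τ_X. Therefore f is NOT continuous.


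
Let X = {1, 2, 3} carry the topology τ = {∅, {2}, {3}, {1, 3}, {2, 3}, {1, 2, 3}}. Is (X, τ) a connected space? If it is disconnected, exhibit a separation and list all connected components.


(X, τ) is disconnected; components = [{2}, {1, 3}].

Find clopen sets (U ∈ τ with X ∖ U ∈ τ):
  U = ∅, X ∖ U = {1, 2, 3} — both open, so U is clopen.
  U = {2}, X ∖ U = {1, 3} — both open, so U is clopen.
  U = {1, 3}, X ∖ U = {2} — both open, so U is clopen.
  U = {1, 2, 3}, X ∖ U = ∅ — both open, so U is clopen.
Nontrivial clopen(s) exist: e.g. {2}. So (X, τ) is disconnected.
Compute connected components by grouping points that agree on all clopens:
  component: {2}
  component: {1, 3}


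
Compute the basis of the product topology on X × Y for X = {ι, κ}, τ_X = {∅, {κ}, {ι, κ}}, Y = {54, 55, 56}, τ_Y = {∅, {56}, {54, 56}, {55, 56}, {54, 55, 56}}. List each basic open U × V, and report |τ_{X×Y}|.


Basis B = {∅ × ∅, {κ} × {56}, {ι, κ} × {56}, {κ} × {54, 56}, {κ} × {55, 56}, {κ} × {54, 55, 56}, {ι, κ} × {54, 56}, {ι, κ} × {55, 56}, {ι, κ} × {54, 55, 56}}; |τ_{X×Y}| = 14.

Enumerate products U × V with U ∈ τ_X, V ∈ τ_Y (deduplicated):
  ∅ × ∅ = {} (∅)
  {κ} × {56} = {(κ,56)}
  {ι, κ} × {56} = {(ι,56), (κ,56)}
  {κ} × {54, 56} = {(κ,54), (κ,56)}
  {κ} × {55, 56} = {(κ,55), (κ,56)}
  {κ} × {54, 55, 56} = {(κ,54), (κ,55), (κ,56)}
  {ι, κ} × {54, 56} = {(ι,54), (ι,56), (κ,54), (κ,56)}
  {ι, κ} × {55, 56} = {(ι,55), (ι,56), (κ,55), (κ,56)}
  {ι, κ} × {54, 55, 56} = {(ι,54), (ι,55), (ι,56), (κ,54), (κ,55), (κ,56)}
These 9 distinct sets form the basis B.
Close under arbitrary unions to get τ_{X×Y}; counting gives |τ_{X×Y}| = 14.


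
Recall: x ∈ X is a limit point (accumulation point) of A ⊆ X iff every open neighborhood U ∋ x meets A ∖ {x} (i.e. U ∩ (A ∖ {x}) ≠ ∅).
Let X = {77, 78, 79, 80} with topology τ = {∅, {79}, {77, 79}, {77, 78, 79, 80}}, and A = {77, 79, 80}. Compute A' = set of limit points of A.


A' = {77, 78, 80}

For each x ∈ X, list the open sets U ∈ τ with x ∈ U, then check whether U ∩ (A ∖ {x}) ≠ ∅ for every such U.
  x = 77: opens ∋ x are {77, 79}, {77, 78, 79, 80}; each meets A ∖ {77}, so x IS a limit point.
  x = 78: opens ∋ x are {77, 78, 79, 80}; each meets A ∖ {78}, so x IS a limit point.
  x = 79: open {79} ∋ x has {79} ∩ (A ∖ {79}) = ∅, so x is NOT a limit point.
  x = 80: opens ∋ x are {77, 78, 79, 80}; each meets A ∖ {80}, so x IS a limit point.
Collecting: A' = {77, 78, 80}.


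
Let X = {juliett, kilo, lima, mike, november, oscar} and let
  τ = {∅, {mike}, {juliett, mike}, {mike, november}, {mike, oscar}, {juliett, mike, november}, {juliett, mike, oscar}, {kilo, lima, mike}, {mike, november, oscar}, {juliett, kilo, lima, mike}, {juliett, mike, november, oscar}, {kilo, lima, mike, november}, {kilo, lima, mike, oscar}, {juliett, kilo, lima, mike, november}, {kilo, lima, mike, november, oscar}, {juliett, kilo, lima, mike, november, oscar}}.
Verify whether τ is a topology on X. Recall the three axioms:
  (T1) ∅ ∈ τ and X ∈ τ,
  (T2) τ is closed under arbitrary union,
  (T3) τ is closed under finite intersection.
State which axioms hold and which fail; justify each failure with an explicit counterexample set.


τ is NOT a topology on X.

Axiom (T1): ∅ ∈ τ? Yes; X ∈ τ? Yes.
Axiom (T2/T3): check pairwise unions and intersections of members of τ.
Counterexample for (T2): {juliett, mike} ∪ {kilo, lima, mike, oscar} = {juliett, kilo, lima, mike, oscar} ∉ τ. Therefore τ is NOT a topology.


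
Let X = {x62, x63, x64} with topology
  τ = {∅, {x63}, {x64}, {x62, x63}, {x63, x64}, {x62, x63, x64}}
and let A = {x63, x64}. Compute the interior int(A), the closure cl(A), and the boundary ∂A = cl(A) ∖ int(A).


int(A) = {x63, x64}, cl(A) = {x62, x63, x64}, ∂A = {x62}.

Closed sets in (X, τ) are complements of opens:
  closed(X, τ) = {∅, {x62}, {x64}, {x62, x63}, {x62, x64}, {x62, x63, x64}}.
int(A) = ⋃ {U ∈ τ : U ⊆ A}. Opens contained in A: ∅, {x63}, {x64}, {x63, x64}.
Taking the union of these: int(A) = {x63, x64}.
cl(A) = ⋂ {C closed : A ⊆ C}. Closed sets containing A: {x62, x63, x64}.
Intersecting these: cl(A) = {x62, x63, x64}.
∂A = cl(A) ∖ int(A) = {x62, x63, x64} ∖ {x63, x64} = {x62}.


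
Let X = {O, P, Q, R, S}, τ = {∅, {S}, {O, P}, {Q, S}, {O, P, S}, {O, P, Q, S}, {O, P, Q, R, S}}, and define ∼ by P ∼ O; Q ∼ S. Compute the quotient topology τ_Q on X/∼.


X/∼ = {[O=P], [Q=S], [R]}; |τ_Q| = 5.

Equivalence classes: [O=P], [Q=S], [R].
Quotient map π: X → X/∼ sends O ↦ [O=P], P ↦ [O=P], Q ↦ [Q=S], R ↦ [R], S ↦ [Q=S].
For each subset V ⊆ X/∼, compute π^{-1}(V) ⊆ X and check whether π^{-1}(V) ∈ τ. V is open in τ_Q iff π^{-1}(V) ∈ τ.
  V = {}: π^{-1}(V) = ∅ ∈ τ ✓.
  V = {[O=P]}: π^{-1}(V) = {O, P} ∈ τ ✓.
  V = {[Q=S]}: π^{-1}(V) = {Q, S} ∈ τ ✓.
  V = {[O=P], [Q=S]}: π^{-1}(V) = {O, P, Q, S} ∈ τ ✓.
  V = {[R]}: π^{-1}(V) = {R} ∉ τ ✗.
  V = {[O=P], [R]}: π^{-1}(V) = {O, P, R} ∉ τ ✗.
  V = {[Q=S], [R]}: π^{-1}(V) = {Q, R, S} ∉ τ ✗.
  V = {[O=P], [Q=S], [R]}: π^{-1}(V) = {O, P, Q, R, S} ∈ τ ✓.
Open sets in the quotient: τ_Q = {{}, {[O=P]}, {[Q=S]}, {[O=P], [Q=S]}, {[O=P], [Q=S], [R]}} (5 elements).


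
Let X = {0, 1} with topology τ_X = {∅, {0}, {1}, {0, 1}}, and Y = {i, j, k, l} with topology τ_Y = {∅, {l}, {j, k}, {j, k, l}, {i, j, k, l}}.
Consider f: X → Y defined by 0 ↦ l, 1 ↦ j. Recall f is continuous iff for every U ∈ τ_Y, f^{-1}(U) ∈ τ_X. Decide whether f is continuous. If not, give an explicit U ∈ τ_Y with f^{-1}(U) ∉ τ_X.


f IS continuous.

Compute f^{-1}(U) for each U ∈ τ_Y:
  U = ∅: f^{-1}(U) = ∅ ∈ τ_X ✓.
  U = {l}: f^{-1}(U) = {0} ∈ τ_X ✓.
  U = {j, k}: f^{-1}(U) = {1} ∈ τ_X ✓.
  U = {j, k, l}: f^{-1}(U) = {0, 1} ∈ τ_X ✓.
  U = {i, j, k, l}: f^{-1}(U) = {0, 1} ∈ τ_X ✓.
Every preimage lies in τ_X, so f IS continuous.


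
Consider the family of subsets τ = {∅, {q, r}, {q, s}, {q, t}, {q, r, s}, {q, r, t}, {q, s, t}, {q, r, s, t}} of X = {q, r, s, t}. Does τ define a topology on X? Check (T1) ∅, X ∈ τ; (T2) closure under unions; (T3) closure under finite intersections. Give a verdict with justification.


τ is NOT a topology on X.

Axiom (T1): ∅ ∈ τ? Yes; X ∈ τ? Yes.
Axiom (T2/T3): check pairwise unions and intersections of members of τ.
Counterexample for (T3): {q, r} ∩ {q, s} = {q} ∉ τ. Therefore τ is NOT a topology.


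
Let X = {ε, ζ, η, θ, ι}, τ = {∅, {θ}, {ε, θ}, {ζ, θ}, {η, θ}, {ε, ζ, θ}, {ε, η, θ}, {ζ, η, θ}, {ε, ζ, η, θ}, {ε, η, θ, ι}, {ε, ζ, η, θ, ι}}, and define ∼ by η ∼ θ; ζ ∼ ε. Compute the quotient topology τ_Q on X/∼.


X/∼ = {[ε=ζ], [η=θ], [ι]}; |τ_Q| = 4.

Equivalence classes: [ε=ζ], [η=θ], [ι].
Quotient map π: X → X/∼ sends ε ↦ [ε=ζ], ζ ↦ [ε=ζ], η ↦ [η=θ], θ ↦ [η=θ], ι ↦ [ι].
For each subset V ⊆ X/∼, compute π^{-1}(V) ⊆ X and check whether π^{-1}(V) ∈ τ. V is open in τ_Q iff π^{-1}(V) ∈ τ.
  V = {}: π^{-1}(V) = ∅ ∈ τ ✓.
  V = {[ε=ζ]}: π^{-1}(V) = {ε, ζ} ∉ τ ✗.
  V = {[η=θ]}: π^{-1}(V) = {η, θ} ∈ τ ✓.
  V = {[ε=ζ], [η=θ]}: π^{-1}(V) = {ε, ζ, η, θ} ∈ τ ✓.
  V = {[ι]}: π^{-1}(V) = {ι} ∉ τ ✗.
  V = {[ε=ζ], [ι]}: π^{-1}(V) = {ε, ζ, ι} ∉ τ ✗.
  V = {[η=θ], [ι]}: π^{-1}(V) = {η, θ, ι} ∉ τ ✗.
  V = {[ε=ζ], [η=θ], [ι]}: π^{-1}(V) = {ε, ζ, η, θ, ι} ∈ τ ✓.
Open sets in the quotient: τ_Q = {{}, {[η=θ]}, {[ε=ζ], [η=θ]}, {[ε=ζ], [η=θ], [ι]}} (4 elements).


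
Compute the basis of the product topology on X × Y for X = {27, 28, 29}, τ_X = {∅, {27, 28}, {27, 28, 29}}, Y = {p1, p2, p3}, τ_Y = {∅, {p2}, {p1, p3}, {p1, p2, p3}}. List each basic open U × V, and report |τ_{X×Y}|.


Basis B = {∅ × ∅, {27, 28} × {p2}, {27, 28, 29} × {p2}, {27, 28} × {p1, p3}, {27, 28} × {p1, p2, p3}, {27, 28, 29} × {p1, p3}, {27, 28, 29} × {p1, p2, p3}}; |τ_{X×Y}| = 9.

Enumerate products U × V with U ∈ τ_X, V ∈ τ_Y (deduplicated):
  ∅ × ∅ = {} (∅)
  {27, 28} × {p2} = {(27,p2), (28,p2)}
  {27, 28, 29} × {p2} = {(27,p2), (28,p2), (29,p2)}
  {27, 28} × {p1, p3} = {(27,p1), (27,p3), (28,p1), (28,p3)}
  {27, 28} × {p1, p2, p3} = {(27,p1), (27,p2), (27,p3), (28,p1), (28,p2), (28,p3)}
  {27, 28, 29} × {p1, p3} = {(27,p1), (27,p3), (28,p1), (28,p3), (29,p1), (29,p3)}
  {27, 28, 29} × {p1, p2, p3} = {(27,p1), (27,p2), (27,p3), (28,p1), (28,p2), (28,p3), (29,p1), (29,p2), (29,p3)}
These 7 distinct sets form the basis B.
Close under arbitrary unions to get τ_{X×Y}; counting gives |τ_{X×Y}| = 9.


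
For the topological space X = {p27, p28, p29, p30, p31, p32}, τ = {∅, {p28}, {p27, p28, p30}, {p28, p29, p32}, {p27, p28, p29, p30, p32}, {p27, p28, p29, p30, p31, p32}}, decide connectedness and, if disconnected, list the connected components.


(X, τ) is connected.

Find clopen sets (U ∈ τ with X ∖ U ∈ τ):
  U = ∅, X ∖ U = {p27, p28, p29, p30, p31, p32} — both open, so U is clopen.
  U = {p27, p28, p29, p30, p31, p32}, X ∖ U = ∅ — both open, so U is clopen.
Only trivial clopens (∅ and X) exist, so (X, τ) is connected.
Compute connected components by grouping points that agree on all clopens:
  component: {p27, p28, p29, p30, p31, p32}


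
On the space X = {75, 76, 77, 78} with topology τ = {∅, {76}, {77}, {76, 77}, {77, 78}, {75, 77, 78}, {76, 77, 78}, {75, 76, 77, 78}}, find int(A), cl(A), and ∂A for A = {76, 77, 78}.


int(A) = {76, 77, 78}, cl(A) = {75, 76, 77, 78}, ∂A = {75}.

Closed sets in (X, τ) are complements of opens:
  closed(X, τ) = {∅, {75}, {76}, {75, 76}, {75, 78}, {75, 76, 78}, {75, 77, 78}, {75, 76, 77, 78}}.
int(A) = ⋃ {U ∈ τ : U ⊆ A}. Opens contained in A: ∅, {76}, {77}, {76, 77}, {77, 78}, {76, 77, 78}.
Taking the union of these: int(A) = {76, 77, 78}.
cl(A) = ⋂ {C closed : A ⊆ C}. Closed sets containing A: {75, 76, 77, 78}.
Intersecting these: cl(A) = {75, 76, 77, 78}.
∂A = cl(A) ∖ int(A) = {75, 76, 77, 78} ∖ {76, 77, 78} = {75}.


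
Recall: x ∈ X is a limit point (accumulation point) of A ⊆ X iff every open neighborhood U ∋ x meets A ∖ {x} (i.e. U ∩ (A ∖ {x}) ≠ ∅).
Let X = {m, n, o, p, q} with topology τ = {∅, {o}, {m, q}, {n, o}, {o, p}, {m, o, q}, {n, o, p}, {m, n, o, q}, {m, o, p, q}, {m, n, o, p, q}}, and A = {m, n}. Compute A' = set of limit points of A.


A' = {q}

For each x ∈ X, list the open sets U ∈ τ with x ∈ U, then check whether U ∩ (A ∖ {x}) ≠ ∅ for every such U.
  x = m: open {m, q} ∋ x has {m, q} ∩ (A ∖ {m}) = ∅, so x is NOT a limit point.
  x = n: open {n, o} ∋ x has {n, o} ∩ (A ∖ {n}) = ∅, so x is NOT a limit point.
  x = o: open {o} ∋ x has {o} ∩ (A ∖ {o}) = ∅, so x is NOT a limit point.
  x = p: open {o, p} ∋ x has {o, p} ∩ (A ∖ {p}) = ∅, so x is NOT a limit point.
  x = q: opens ∋ x are {m, q}, {m, o, q}, {m, n, o, q}, {m, o, p, q}, {m, n, o, p, q}; each meets A ∖ {q}, so x IS a limit point.
Collecting: A' = {q}.


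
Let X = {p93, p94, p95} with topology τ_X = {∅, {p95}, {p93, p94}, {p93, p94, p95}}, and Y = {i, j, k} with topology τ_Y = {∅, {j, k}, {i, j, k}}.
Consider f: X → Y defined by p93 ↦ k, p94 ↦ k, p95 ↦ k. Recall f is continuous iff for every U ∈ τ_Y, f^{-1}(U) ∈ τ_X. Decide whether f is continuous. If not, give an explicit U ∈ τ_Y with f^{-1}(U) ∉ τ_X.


f IS continuous.

Compute f^{-1}(U) for each U ∈ τ_Y:
  U = ∅: f^{-1}(U) = ∅ ∈ τ_X ✓.
  U = {j, k}: f^{-1}(U) = {p93, p94, p95} ∈ τ_X ✓.
  U = {i, j, k}: f^{-1}(U) = {p93, p94, p95} ∈ τ_X ✓.
Every preimage lies in τ_X, so f IS continuous.


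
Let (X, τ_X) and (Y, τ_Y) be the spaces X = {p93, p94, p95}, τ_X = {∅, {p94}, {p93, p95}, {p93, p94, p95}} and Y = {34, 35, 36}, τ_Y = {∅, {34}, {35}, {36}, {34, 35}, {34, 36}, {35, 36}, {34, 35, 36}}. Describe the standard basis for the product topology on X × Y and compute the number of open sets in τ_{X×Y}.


Basis B = {∅ × ∅, {p94} × {34}, {p94} × {35}, {p94} × {36}, {p93, p95} × {34}, {p93, p95} × {35}, {p93, p95} × {36}, {p94} × {34, 35}, {p94} × {34, 36}, {p94} × {35, 36}, {p93, p94, p95} × {34}, {p93, p94, p95} × {35}, {p93, p94, p95} × {36}, {p94} × {34, 35, 36}, {p93, p95} × {34, 35}, {p93, p95} × {34, 36}, {p93, p95} × {35, 36}, {p93, p95} × {34, 35, 36}, {p93, p94, p95} × {34, 35}, {p93, p94, p95} × {34, 36}, {p93, p94, p95} × {35, 36}, {p93, p94, p95} × {34, 35, 36}}; |τ_{X×Y}| = 64.

Enumerate products U × V with U ∈ τ_X, V ∈ τ_Y (deduplicated):
  ∅ × ∅ = {} (∅)
  {p94} × {34} = {(p94,34)}
  {p94} × {35} = {(p94,35)}
  {p94} × {36} = {(p94,36)}
  {p93, p95} × {34} = {(p93,34), (p95,34)}
  {p93, p95} × {35} = {(p93,35), (p95,35)}
  {p93, p95} × {36} = {(p93,36), (p95,36)}
  {p94} × {34, 35} = {(p94,34), (p94,35)}
  {p94} × {34, 36} = {(p94,34), (p94,36)}
  {p94} × {35, 36} = {(p94,35), (p94,36)}
  {p93, p94, p95} × {34} = {(p93,34), (p94,34), (p95,34)}
  {p93, p94, p95} × {35} = {(p93,35), (p94,35), (p95,35)}
  {p93, p94, p95} × {36} = {(p93,36), (p94,36), (p95,36)}
  {p94} × {34, 35, 36} = {(p94,34), (p94,35), (p94,36)}
  {p93, p95} × {34, 35} = {(p93,34), (p93,35), (p95,34), (p95,35)}
  {p93, p95} × {34, 36} = {(p93,34), (p93,36), (p95,34), (p95,36)}
  {p93, p95} × {35, 36} = {(p93,35), (p93,36), (p95,35), (p95,36)}
  {p93, p95} × {34, 35, 36} = {(p93,34), (p93,35), (p93,36), (p95,34), (p95,35), (p95,36)}
  {p93, p94, p95} × {34, 35} = {(p93,34), (p93,35), (p94,34), (p94,35), (p95,34), (p95,35)}
  {p93, p94, p95} × {34, 36} = {(p93,34), (p93,36), (p94,34), (p94,36), (p95,34), (p95,36)}
  {p93, p94, p95} × {35, 36} = {(p93,35), (p93,36), (p94,35), (p94,36), (p95,35), (p95,36)}
  {p93, p94, p95} × {34, 35, 36} = {(p93,34), (p93,35), (p93,36), (p94,34), (p94,35), (p94,36), (p95,34), (p95,35), (p95,36)}
These 22 distinct sets form the basis B.
Close under arbitrary unions to get τ_{X×Y}; counting gives |τ_{X×Y}| = 64.
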